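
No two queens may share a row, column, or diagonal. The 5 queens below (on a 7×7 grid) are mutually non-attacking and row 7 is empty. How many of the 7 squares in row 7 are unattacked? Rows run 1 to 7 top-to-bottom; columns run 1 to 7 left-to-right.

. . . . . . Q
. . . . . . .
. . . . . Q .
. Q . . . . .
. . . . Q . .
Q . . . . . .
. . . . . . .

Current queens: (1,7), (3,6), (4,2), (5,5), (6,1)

1

(1,7) attacks row 7 at column 7 and diagonals 1.
(3,6) attacks row 7 at column 6 and diagonals 2.
(4,2) attacks row 7 at column 2 and diagonals 5.
(5,5) attacks row 7 at column 5 and diagonals 3, 7.
(6,1) attacks row 7 at column 1 and diagonals 2.
Attacked columns: {1, 2, 3, 5, 6, 7}. Safe: {4}.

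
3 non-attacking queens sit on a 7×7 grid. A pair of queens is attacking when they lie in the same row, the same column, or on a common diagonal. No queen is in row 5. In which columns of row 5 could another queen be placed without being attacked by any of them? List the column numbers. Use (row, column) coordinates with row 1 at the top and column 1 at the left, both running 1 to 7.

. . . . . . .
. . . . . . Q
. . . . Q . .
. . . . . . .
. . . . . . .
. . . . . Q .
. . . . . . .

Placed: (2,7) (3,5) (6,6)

(2,7) attacks row 5 at column 7 and diagonals 4.
(3,5) attacks row 5 at column 5 and diagonals 3, 7.
(6,6) attacks row 5 at column 6 and diagonals 5, 7.
Attacked columns: {3, 4, 5, 6, 7}. Safe: {1, 2}.

columns 1, 2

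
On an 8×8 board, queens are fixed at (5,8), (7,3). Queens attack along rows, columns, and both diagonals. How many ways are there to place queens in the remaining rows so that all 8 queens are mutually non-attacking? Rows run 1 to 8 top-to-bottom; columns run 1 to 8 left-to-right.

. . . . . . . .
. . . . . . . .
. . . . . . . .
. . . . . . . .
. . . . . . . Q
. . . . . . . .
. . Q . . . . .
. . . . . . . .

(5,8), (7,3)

3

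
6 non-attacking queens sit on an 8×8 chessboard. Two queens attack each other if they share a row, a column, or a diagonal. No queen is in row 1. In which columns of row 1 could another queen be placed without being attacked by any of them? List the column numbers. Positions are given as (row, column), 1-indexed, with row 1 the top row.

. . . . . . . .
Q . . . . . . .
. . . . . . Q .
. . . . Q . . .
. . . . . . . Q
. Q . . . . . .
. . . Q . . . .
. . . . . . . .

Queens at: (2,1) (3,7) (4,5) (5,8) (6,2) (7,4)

(2,1) attacks row 1 at column 1 and diagonals 2.
(3,7) attacks row 1 at column 7 and diagonals 5.
(4,5) attacks row 1 at column 5 and diagonals 2, 8.
(5,8) attacks row 1 at column 8 and diagonals 4.
(6,2) attacks row 1 at column 2 and diagonals 7.
(7,4) attacks row 1 at column 4.
Attacked columns: {1, 2, 4, 5, 7, 8}. Safe: {3, 6}.

columns 3, 6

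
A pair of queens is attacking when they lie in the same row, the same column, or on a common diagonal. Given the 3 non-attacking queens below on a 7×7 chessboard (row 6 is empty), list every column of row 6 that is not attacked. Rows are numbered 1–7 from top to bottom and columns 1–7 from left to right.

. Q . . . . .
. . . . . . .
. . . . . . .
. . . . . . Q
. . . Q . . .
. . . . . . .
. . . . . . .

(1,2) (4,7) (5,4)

columns 1, 6

(1,2) attacks row 6 at column 2 and diagonals 7.
(4,7) attacks row 6 at column 7 and diagonals 5.
(5,4) attacks row 6 at column 4 and diagonals 3, 5.
Attacked columns: {2, 3, 4, 5, 7}. Safe: {1, 6}.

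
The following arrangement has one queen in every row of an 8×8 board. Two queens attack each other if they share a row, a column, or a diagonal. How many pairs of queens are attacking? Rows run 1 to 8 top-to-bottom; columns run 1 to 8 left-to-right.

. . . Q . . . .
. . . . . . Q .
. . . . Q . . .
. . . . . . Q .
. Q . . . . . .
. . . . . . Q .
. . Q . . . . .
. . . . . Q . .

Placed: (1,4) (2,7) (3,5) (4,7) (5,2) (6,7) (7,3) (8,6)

4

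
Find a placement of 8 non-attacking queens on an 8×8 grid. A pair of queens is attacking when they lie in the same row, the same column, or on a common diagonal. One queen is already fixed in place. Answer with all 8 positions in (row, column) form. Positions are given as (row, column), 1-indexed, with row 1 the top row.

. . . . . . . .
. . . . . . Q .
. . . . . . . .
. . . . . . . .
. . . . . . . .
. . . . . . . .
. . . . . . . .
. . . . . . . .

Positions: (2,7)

Row 1: attacked by (2,7)→{6,7,8}. Safe: 1, 2, 3, 4, 5. Place at column 1.
Row 3: attacked by (1,1)→{1,3}; (2,7)→{6,7,8}. Safe: 2, 4, 5. Place at column 4.
Row 4: attacked by (1,1)→{1,4}; (2,7)→{5,7}; (3,4)→{3,4,5}. Safe: 2, 6, 8. Place at column 6.
Row 5: attacked by (1,1)→{1,5}; (2,7)→{4,7}; (3,4)→{2,4,6}; (4,6)→{5,6,7}. Safe: 3, 8. Place at column 8.
Row 6: attacked by (1,1)→{1,6}; (2,7)→{3,7}; (3,4)→{1,4,7}; (4,6)→{4,6,8}; (5,8)→{7,8}. Safe: 2, 5. Place at column 2.
Row 7: attacked by (1,1)→{1,7}; (2,7)→{2,7}; (3,4)→{4,8}; (4,6)→{3,6}; (5,8)→{6,8}; (6,2)→{1,2,3}. Safe: 5. Place at column 5.
Row 8: attacked by (1,1)→{1,8}; (2,7)→{1,7}; (3,4)→{4}; (4,6)→{2,6}; (5,8)→{5,8}; (6,2)→{2,4}; (7,5)→{4,5,6}. Safe: 3. Place at column 3.
Columns [1, 7, 4, 6, 8, 2, 5, 3], r−c [0, -5, -1, -2, -3, 4, 2, 5], r+c [2, 9, 7, 10, 13, 8, 12, 11] are all distinct, so no two queens attack.

(1,1) (2,7) (3,4) (4,6) (5,8) (6,2) (7,5) (8,3)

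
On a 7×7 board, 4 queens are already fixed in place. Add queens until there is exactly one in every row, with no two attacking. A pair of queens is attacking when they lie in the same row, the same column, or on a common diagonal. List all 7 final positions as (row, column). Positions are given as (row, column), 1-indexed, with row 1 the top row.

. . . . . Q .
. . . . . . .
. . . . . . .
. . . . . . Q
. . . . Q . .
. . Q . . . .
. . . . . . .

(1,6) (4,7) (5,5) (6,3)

Row 2: attacked by (1,6)→{5,6,7}; (4,7)→{5,7}; (5,5)→{2,5}; (6,3)→{3,7}. Safe: 1, 4. Place at column 4.
Row 3: attacked by (1,6)→{4,6}; (2,4)→{3,4,5}; (4,7)→{6,7}; (5,5)→{3,5,7}; (6,3)→{3,6}. Safe: 1, 2. Place at column 2.
Row 7: attacked by (1,6)→{6}; (2,4)→{4}; (3,2)→{2,6}; (4,7)→{4,7}; (5,5)→{3,5,7}; (6,3)→{2,3,4}. Safe: 1. Place at column 1.
Columns [6, 4, 2, 7, 5, 3, 1], r−c [-5, -2, 1, -3, 0, 3, 6], r+c [7, 6, 5, 11, 10, 9, 8] are all distinct, so no two queens attack.

(1,6) (2,4) (3,2) (4,7) (5,5) (6,3) (7,1)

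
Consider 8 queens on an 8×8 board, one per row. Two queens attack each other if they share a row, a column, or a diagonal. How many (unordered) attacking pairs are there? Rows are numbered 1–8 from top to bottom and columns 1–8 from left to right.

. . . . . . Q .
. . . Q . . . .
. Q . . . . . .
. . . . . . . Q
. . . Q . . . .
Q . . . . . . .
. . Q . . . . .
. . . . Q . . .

2

Same column: (2,4)–(5,4) (column 4).
Same diagonal: (3,2)–(5,4) (|3−5| = |2−4| = 2).
Total attacking pairs: 2.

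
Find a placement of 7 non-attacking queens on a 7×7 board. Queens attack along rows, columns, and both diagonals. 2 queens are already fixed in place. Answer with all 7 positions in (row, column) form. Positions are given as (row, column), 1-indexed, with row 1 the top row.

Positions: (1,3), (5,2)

Row 2: attacked by (1,3)→{2,3,4}; (5,2)→{2,5}. Safe: 1, 6, 7. Place at column 1.
Row 3: attacked by (1,3)→{1,3,5}; (2,1)→{1,2}; (5,2)→{2,4}. Safe: 6, 7. Place at column 6.
Row 4: attacked by (1,3)→{3,6}; (2,1)→{1,3}; (3,6)→{5,6,7}; (5,2)→{1,2,3}. Safe: 4. Place at column 4.
Row 6: attacked by (1,3)→{3}; (2,1)→{1,5}; (3,6)→{3,6}; (4,4)→{2,4,6}; (5,2)→{1,2,3}. Safe: 7. Place at column 7.
Row 7: attacked by (1,3)→{3}; (2,1)→{1,6}; (3,6)→{2,6}; (4,4)→{1,4,7}; (5,2)→{2,4}; (6,7)→{6,7}. Safe: 5. Place at column 5.
Columns [3, 1, 6, 4, 2, 7, 5], r−c [-2, 1, -3, 0, 3, -1, 2], r+c [4, 3, 9, 8, 7, 13, 12] are all distinct, so no two queens attack.

(1,3) (2,1) (3,6) (4,4) (5,2) (6,7) (7,5)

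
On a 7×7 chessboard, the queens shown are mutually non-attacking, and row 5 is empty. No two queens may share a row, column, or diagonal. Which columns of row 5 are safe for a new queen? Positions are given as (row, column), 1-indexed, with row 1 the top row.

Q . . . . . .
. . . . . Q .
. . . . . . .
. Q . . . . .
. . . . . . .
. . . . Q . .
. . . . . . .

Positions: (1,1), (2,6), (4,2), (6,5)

(1,1) attacks row 5 at column 1 and diagonals 5.
(2,6) attacks row 5 at column 6 and diagonals 3.
(4,2) attacks row 5 at column 2 and diagonals 1, 3.
(6,5) attacks row 5 at column 5 and diagonals 4, 6.
Attacked columns: {1, 2, 3, 4, 5, 6}. Safe: {7}.

columns 7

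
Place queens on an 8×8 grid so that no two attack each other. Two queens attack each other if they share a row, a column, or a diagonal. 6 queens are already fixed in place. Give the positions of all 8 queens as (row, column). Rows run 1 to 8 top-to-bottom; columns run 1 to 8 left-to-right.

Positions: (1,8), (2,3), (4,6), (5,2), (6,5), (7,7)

Row 3: attacked by (1,8)→{6,8}; (2,3)→{2,3,4}; (4,6)→{5,6,7}; (5,2)→{2,4}; (6,5)→{2,5,8}; (7,7)→{3,7}. Safe: 1. Place at column 1.
Row 8: attacked by (1,8)→{1,8}; (2,3)→{3}; (3,1)→{1,6}; (4,6)→{2,6}; (5,2)→{2,5}; (6,5)→{3,5,7}; (7,7)→{6,7,8}. Safe: 4. Place at column 4.
Columns [8, 3, 1, 6, 2, 5, 7, 4], r−c [-7, -1, 2, -2, 3, 1, 0, 4], r+c [9, 5, 4, 10, 7, 11, 14, 12] are all distinct, so no two queens attack.

(1,8) (2,3) (3,1) (4,6) (5,2) (6,5) (7,7) (8,4)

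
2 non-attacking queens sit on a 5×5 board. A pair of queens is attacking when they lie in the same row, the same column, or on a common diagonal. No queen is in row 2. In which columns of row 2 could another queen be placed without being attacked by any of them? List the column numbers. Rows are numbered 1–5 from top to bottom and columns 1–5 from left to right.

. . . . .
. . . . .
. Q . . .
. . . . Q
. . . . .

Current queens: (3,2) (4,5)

columns 4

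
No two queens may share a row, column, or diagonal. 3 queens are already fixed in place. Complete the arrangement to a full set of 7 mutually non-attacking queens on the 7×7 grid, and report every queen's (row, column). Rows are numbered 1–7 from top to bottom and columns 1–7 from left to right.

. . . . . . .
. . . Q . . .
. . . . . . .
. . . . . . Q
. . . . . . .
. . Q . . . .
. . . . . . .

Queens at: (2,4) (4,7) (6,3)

Row 1: attacked by (2,4)→{3,4,5}; (4,7)→{4,7}; (6,3)→{3}. Safe: 1, 2, 6. Place at column 2.
Row 3: attacked by (1,2)→{2,4}; (2,4)→{3,4,5}; (4,7)→{6,7}; (6,3)→{3,6}. Safe: 1. Place at column 1.
Row 5: attacked by (1,2)→{2,6}; (2,4)→{1,4,7}; (3,1)→{1,3}; (4,7)→{6,7}; (6,3)→{2,3,4}. Safe: 5. Place at column 5.
Row 7: attacked by (1,2)→{2}; (2,4)→{4}; (3,1)→{1,5}; (4,7)→{4,7}; (5,5)→{3,5,7}; (6,3)→{2,3,4}. Safe: 6. Place at column 6.
Columns [2, 4, 1, 7, 5, 3, 6], r−c [-1, -2, 2, -3, 0, 3, 1], r+c [3, 6, 4, 11, 10, 9, 13] are all distinct, so no two queens attack.

(1,2) (2,4) (3,1) (4,7) (5,5) (6,3) (7,6)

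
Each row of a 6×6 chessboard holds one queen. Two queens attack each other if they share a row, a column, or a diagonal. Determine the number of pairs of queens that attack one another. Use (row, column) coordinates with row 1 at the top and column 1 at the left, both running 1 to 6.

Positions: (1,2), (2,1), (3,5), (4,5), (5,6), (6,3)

6

Same column: (3,5)–(4,5) (column 5).
Same diagonal: (1,2)–(2,1) (|1−2| = |2−1| = 1); (1,2)–(4,5) (|1−4| = |2−5| = 3); (1,2)–(5,6) (|1−5| = |2−6| = 4); (4,5)–(5,6) (|4−5| = |5−6| = 1); (4,5)–(6,3) (|4−6| = |5−3| = 2).
Total attacking pairs: 6.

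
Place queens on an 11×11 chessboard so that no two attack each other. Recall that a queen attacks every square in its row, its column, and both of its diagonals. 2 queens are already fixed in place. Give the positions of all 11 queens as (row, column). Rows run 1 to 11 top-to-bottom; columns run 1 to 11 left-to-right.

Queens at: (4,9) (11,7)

Row 1: attacked by (4,9)→{6,9}; (11,7)→{7}. Safe: 1, 2, 3, 4, 5, 8, 10, 11. Place at column 8.
Row 2: attacked by (1,8)→{7,8,9}; (4,9)→{7,9,11}; (11,7)→{7}. Safe: 1, 2, 3, 4, 5, 6, 10. Place at column 1.
Row 3: attacked by (1,8)→{6,8,10}; (2,1)→{1,2}; (4,9)→{8,9,10}; (11,7)→{7}. Safe: 3, 4, 5, 11. Place at column 11.
Row 5: attacked by (1,8)→{4,8}; (2,1)→{1,4}; (3,11)→{9,11}; (4,9)→{8,9,10}; (11,7)→{1,7}. Safe: 2, 3, 5, 6. Place at column 3.
Row 6: attacked by (1,8)→{3,8}; (2,1)→{1,5}; (3,11)→{8,11}; (4,9)→{7,9,11}; (5,3)→{2,3,4}; (11,7)→{2,7}. Safe: 6, 10. Place at column 6.
Row 7: attacked by (1,8)→{2,8}; (2,1)→{1,6}; (3,11)→{7,11}; (4,9)→{6,9}; (5,3)→{1,3,5}; (6,6)→{5,6,7}; (11,7)→{3,7,11}. Safe: 4, 10. Place at column 4.
Row 8: attacked by (1,8)→{1,8}; (2,1)→{1,7}; (3,11)→{6,11}; (4,9)→{5,9}; (5,3)→{3,6}; (6,6)→{4,6,8}; (7,4)→{3,4,5}; (11,7)→{4,7,10}. Safe: 2. Place at column 2.
Row 9: attacked by (1,8)→{8}; (2,1)→{1,8}; (3,11)→{5,11}; (4,9)→{4,9}; (5,3)→{3,7}; (6,6)→{3,6,9}; (7,4)→{2,4,6}; (8,2)→{1,2,3}; (11,7)→{5,7,9}. Safe: 10. Place at column 10.
Row 10: attacked by (1,8)→{8}; (2,1)→{1,9}; (3,11)→{4,11}; (4,9)→{3,9}; (5,3)→{3,8}; (6,6)→{2,6,10}; (7,4)→{1,4,7}; (8,2)→{2,4}; (9,10)→{9,10,11}; (11,7)→{6,7,8}. Safe: 5. Place at column 5.
Columns [8, 1, 11, 9, 3, 6, 4, 2, 10, 5, 7], r−c [-7, 1, -8, -5, 2, 0, 3, 6, -1, 5, 4], r+c [9, 3, 14, 13, 8, 12, 11, 10, 19, 15, 18] are all distinct, so no two queens attack.

(1,8) (2,1) (3,11) (4,9) (5,3) (6,6) (7,4) (8,2) (9,10) (10,5) (11,7)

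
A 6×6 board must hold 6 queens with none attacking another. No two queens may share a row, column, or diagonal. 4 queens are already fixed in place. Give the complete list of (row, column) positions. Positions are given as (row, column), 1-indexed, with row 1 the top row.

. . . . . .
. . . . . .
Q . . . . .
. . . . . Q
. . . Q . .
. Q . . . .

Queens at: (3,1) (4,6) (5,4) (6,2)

Row 1: attacked by (3,1)→{1,3}; (4,6)→{3,6}; (5,4)→{4}; (6,2)→{2}. Safe: 5. Place at column 5.
Row 2: attacked by (1,5)→{4,5,6}; (3,1)→{1,2}; (4,6)→{4,6}; (5,4)→{1,4}; (6,2)→{2,6}. Safe: 3. Place at column 3.
Columns [5, 3, 1, 6, 4, 2], r−c [-4, -1, 2, -2, 1, 4], r+c [6, 5, 4, 10, 9, 8] are all distinct, so no two queens attack.

(1,5) (2,3) (3,1) (4,6) (5,4) (6,2)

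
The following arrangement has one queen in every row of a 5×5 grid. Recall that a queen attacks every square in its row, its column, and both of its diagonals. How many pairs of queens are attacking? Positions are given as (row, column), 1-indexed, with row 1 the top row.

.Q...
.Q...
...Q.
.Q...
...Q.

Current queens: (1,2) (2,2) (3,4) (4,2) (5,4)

5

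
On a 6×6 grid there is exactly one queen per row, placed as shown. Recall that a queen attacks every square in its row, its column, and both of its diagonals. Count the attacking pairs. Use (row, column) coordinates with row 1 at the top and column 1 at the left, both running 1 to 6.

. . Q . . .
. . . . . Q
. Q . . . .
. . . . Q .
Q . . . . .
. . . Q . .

0

All columns are distinct and no two queens satisfy |Δrow| = |Δcol|, so no pair attacks.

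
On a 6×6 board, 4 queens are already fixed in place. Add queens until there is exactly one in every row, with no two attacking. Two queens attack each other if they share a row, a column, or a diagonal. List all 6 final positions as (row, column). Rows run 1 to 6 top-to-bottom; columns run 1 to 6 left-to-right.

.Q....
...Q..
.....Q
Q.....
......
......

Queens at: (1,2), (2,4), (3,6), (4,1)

Row 5: attacked by (1,2)→{2,6}; (2,4)→{1,4}; (3,6)→{4,6}; (4,1)→{1,2}. Safe: 3, 5. Place at column 3.
Row 6: attacked by (1,2)→{2}; (2,4)→{4}; (3,6)→{3,6}; (4,1)→{1,3}; (5,3)→{2,3,4}. Safe: 5. Place at column 5.
Columns [2, 4, 6, 1, 3, 5], r−c [-1, -2, -3, 3, 2, 1], r+c [3, 6, 9, 5, 8, 11] are all distinct, so no two queens attack.

(1,2) (2,4) (3,6) (4,1) (5,3) (6,5)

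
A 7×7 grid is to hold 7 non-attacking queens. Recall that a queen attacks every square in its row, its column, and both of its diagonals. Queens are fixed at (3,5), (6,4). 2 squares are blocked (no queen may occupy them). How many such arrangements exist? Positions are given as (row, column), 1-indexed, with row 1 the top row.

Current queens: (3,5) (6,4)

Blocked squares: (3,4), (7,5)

Branch on row 1: col 1 → 1; col 2 → 0; col 6 → 1.
Sum: 1 + 0 + 1 = 2.

2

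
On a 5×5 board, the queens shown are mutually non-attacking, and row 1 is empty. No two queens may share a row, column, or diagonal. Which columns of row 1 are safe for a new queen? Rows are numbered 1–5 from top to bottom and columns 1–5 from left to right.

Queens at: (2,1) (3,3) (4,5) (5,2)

columns 4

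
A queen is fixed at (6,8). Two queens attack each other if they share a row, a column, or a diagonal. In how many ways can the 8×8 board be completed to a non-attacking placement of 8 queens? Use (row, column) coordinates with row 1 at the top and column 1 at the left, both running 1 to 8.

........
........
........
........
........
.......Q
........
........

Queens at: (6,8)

16

Branch on row 1: col 1 → 0; col 2 → 3; col 4 → 4; col 5 → 4; col 6 → 4; col 7 → 1.
Sum: 0 + 3 + 4 + 4 + 4 + 1 = 16.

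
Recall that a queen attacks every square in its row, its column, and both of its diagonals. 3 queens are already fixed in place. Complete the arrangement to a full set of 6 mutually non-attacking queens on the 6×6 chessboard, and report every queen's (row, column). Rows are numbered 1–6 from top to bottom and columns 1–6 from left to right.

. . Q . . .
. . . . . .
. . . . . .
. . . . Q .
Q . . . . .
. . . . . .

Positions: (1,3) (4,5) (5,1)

(1,3) (2,6) (3,2) (4,5) (5,1) (6,4)

Row 2: attacked by (1,3)→{2,3,4}; (4,5)→{3,5}; (5,1)→{1,4}. Safe: 6. Place at column 6.
Row 3: attacked by (1,3)→{1,3,5}; (2,6)→{5,6}; (4,5)→{4,5,6}; (5,1)→{1,3}. Safe: 2. Place at column 2.
Row 6: attacked by (1,3)→{3}; (2,6)→{2,6}; (3,2)→{2,5}; (4,5)→{3,5}; (5,1)→{1,2}. Safe: 4. Place at column 4.
Columns [3, 6, 2, 5, 1, 4], r−c [-2, -4, 1, -1, 4, 2], r+c [4, 8, 5, 9, 6, 10] are all distinct, so no two queens attack.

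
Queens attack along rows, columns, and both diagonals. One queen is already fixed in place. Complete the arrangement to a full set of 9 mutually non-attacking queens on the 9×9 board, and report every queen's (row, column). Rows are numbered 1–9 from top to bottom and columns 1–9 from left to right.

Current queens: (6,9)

Row 1: attacked by (6,9)→{4,9}. Safe: 1, 2, 3, 5, 6, 7, 8. Place at column 2.
Row 2: attacked by (1,2)→{1,2,3}; (6,9)→{5,9}. Safe: 4, 6, 7, 8. Place at column 4.
Row 3: attacked by (1,2)→{2,4}; (2,4)→{3,4,5}; (6,9)→{6,9}. Safe: 1, 7, 8. Place at column 7.
Row 4: attacked by (1,2)→{2,5}; (2,4)→{2,4,6}; (3,7)→{6,7,8}; (6,9)→{7,9}. Safe: 1, 3. Place at column 1.
Row 5: attacked by (1,2)→{2,6}; (2,4)→{1,4,7}; (3,7)→{5,7,9}; (4,1)→{1,2}; (6,9)→{8,9}. Safe: 3. Place at column 3.
Row 7: attacked by (1,2)→{2,8}; (2,4)→{4,9}; (3,7)→{3,7}; (4,1)→{1,4}; (5,3)→{1,3,5}; (6,9)→{8,9}. Safe: 6. Place at column 6.
Row 8: attacked by (1,2)→{2,9}; (2,4)→{4}; (3,7)→{2,7}; (4,1)→{1,5}; (5,3)→{3,6}; (6,9)→{7,9}; (7,6)→{5,6,7}. Safe: 8. Place at column 8.
Row 9: attacked by (1,2)→{2}; (2,4)→{4}; (3,7)→{1,7}; (4,1)→{1,6}; (5,3)→{3,7}; (6,9)→{6,9}; (7,6)→{4,6,8}; (8,8)→{7,8,9}. Safe: 5. Place at column 5.
Columns [2, 4, 7, 1, 3, 9, 6, 8, 5], r−c [-1, -2, -4, 3, 2, -3, 1, 0, 4], r+c [3, 6, 10, 5, 8, 15, 13, 16, 14] are all distinct, so no two queens attack.

(1,2) (2,4) (3,7) (4,1) (5,3) (6,9) (7,6) (8,8) (9,5)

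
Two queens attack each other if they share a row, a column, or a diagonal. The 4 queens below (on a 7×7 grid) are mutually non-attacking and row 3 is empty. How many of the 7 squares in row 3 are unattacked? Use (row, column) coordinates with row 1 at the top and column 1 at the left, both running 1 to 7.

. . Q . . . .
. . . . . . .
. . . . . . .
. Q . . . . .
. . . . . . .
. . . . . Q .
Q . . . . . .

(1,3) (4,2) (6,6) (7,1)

2

(1,3) attacks row 3 at column 3 and diagonals 1, 5.
(4,2) attacks row 3 at column 2 and diagonals 1, 3.
(6,6) attacks row 3 at column 6 and diagonals 3.
(7,1) attacks row 3 at column 1 and diagonals 5.
Attacked columns: {1, 2, 3, 5, 6}. Safe: {4, 7}.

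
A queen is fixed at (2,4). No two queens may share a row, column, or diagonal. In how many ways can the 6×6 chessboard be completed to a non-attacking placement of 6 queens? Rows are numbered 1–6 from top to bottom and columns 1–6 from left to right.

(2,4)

Branch on row 1: col 1 → 0; col 2 → 1; col 6 → 0.
Sum: 0 + 1 + 0 = 1.

1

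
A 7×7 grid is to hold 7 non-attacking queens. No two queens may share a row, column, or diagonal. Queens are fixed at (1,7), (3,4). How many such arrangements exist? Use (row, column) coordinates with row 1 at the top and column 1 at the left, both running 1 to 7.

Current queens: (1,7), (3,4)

1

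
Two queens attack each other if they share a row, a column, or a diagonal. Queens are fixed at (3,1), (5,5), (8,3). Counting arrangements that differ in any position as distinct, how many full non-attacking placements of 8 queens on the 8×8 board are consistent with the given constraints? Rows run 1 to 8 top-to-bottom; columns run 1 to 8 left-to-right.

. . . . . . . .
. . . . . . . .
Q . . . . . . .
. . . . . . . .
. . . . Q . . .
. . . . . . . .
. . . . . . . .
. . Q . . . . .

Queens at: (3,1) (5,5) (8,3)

Branch on row 1: col 2 → 0; col 4 → 1; col 6 → 0; col 7 → 0; col 8 → 0.
Sum: 0 + 1 + 0 + 0 + 0 = 1.

1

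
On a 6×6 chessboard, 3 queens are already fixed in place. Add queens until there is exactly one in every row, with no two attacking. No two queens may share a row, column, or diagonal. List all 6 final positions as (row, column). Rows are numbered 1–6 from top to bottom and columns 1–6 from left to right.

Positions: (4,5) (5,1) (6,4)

(1,3) (2,6) (3,2) (4,5) (5,1) (6,4)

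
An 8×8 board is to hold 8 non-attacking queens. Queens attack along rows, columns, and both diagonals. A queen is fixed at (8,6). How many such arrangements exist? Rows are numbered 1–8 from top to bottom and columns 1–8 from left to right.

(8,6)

16

Branch on row 1: col 1 → 0; col 2 → 0; col 3 → 5; col 4 → 4; col 5 → 3; col 7 → 2; col 8 → 2.
Sum: 0 + 0 + 5 + 4 + 3 + 2 + 2 = 16.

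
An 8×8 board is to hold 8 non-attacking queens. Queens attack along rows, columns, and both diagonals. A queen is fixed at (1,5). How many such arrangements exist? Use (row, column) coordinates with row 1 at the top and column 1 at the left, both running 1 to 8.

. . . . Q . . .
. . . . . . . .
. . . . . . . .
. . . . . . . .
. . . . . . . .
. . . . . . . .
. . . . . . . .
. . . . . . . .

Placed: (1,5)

Branch on row 2: col 1 → 3; col 2 → 4; col 3 → 3; col 7 → 6; col 8 → 2.
Sum: 3 + 4 + 3 + 6 + 2 = 18.

18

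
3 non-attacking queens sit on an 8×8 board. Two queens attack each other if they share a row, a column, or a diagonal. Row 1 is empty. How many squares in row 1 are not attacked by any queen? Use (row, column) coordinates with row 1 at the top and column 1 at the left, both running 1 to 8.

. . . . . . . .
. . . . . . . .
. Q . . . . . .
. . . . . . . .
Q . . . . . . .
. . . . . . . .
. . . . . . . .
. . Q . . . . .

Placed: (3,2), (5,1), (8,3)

3

(3,2) attacks row 1 at column 2 and diagonals 4.
(5,1) attacks row 1 at column 1 and diagonals 5.
(8,3) attacks row 1 at column 3.
Attacked columns: {1, 2, 3, 4, 5}. Safe: {6, 7, 8}.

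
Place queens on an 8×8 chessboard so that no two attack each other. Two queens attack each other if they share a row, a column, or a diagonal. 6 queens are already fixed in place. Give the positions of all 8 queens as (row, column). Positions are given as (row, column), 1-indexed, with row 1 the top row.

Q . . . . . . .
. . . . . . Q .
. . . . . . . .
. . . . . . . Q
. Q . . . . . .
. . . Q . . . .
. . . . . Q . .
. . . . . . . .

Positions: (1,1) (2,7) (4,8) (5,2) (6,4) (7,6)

(1,1) (2,7) (3,5) (4,8) (5,2) (6,4) (7,6) (8,3)

Row 3: attacked by (1,1)→{1,3}; (2,7)→{6,7,8}; (4,8)→{7,8}; (5,2)→{2,4}; (6,4)→{1,4,7}; (7,6)→{2,6}. Safe: 5. Place at column 5.
Row 8: attacked by (1,1)→{1,8}; (2,7)→{1,7}; (3,5)→{5}; (4,8)→{4,8}; (5,2)→{2,5}; (6,4)→{2,4,6}; (7,6)→{5,6,7}. Safe: 3. Place at column 3.
Columns [1, 7, 5, 8, 2, 4, 6, 3], r−c [0, -5, -2, -4, 3, 2, 1, 5], r+c [2, 9, 8, 12, 7, 10, 13, 11] are all distinct, so no two queens attack.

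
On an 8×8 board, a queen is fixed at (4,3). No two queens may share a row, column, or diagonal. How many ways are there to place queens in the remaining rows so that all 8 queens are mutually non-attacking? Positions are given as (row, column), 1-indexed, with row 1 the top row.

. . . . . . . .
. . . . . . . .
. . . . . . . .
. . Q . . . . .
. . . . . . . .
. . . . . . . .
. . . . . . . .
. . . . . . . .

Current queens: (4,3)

12

Branch on row 1: col 1 → 1; col 2 → 1; col 4 → 6; col 5 → 1; col 7 → 1; col 8 → 2.
Sum: 1 + 1 + 6 + 1 + 1 + 2 = 12.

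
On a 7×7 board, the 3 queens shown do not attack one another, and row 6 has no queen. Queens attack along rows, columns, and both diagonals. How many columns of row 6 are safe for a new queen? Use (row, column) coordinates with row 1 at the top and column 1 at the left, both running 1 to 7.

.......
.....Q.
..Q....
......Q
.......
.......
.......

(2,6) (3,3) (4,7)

2

(2,6) attacks row 6 at column 6 and diagonals 2.
(3,3) attacks row 6 at column 3 and diagonals 6.
(4,7) attacks row 6 at column 7 and diagonals 5.
Attacked columns: {2, 3, 5, 6, 7}. Safe: {1, 4}.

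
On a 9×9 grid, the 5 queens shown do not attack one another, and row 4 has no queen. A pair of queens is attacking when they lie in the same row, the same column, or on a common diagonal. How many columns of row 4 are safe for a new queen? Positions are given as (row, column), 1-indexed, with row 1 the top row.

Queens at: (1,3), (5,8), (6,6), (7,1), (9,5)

1

(1,3) attacks row 4 at column 3 and diagonals 6.
(5,8) attacks row 4 at column 8 and diagonals 7, 9.
(6,6) attacks row 4 at column 6 and diagonals 4, 8.
(7,1) attacks row 4 at column 1 and diagonals 4.
(9,5) attacks row 4 at column 5.
Attacked columns: {1, 3, 4, 5, 6, 7, 8, 9}. Safe: {2}.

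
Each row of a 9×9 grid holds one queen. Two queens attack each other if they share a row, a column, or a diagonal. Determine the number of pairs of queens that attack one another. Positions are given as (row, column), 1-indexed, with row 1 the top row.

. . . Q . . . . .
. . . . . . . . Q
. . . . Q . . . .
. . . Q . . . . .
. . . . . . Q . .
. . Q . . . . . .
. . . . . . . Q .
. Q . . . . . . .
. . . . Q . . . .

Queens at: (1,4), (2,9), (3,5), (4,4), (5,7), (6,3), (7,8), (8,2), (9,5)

Same column: (1,4)–(4,4) (column 4); (3,5)–(9,5) (column 5).
Same diagonal: (3,5)–(4,4) (|3−4| = |5−4| = 1); (3,5)–(5,7) (|3−5| = |5−7| = 2).
Total attacking pairs: 4.

4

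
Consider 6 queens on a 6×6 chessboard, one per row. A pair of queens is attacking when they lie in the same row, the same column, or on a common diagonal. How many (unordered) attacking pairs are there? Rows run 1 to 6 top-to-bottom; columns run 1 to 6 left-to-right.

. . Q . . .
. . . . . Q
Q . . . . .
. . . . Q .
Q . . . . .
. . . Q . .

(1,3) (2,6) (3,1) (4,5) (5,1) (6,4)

Same column: (3,1)–(5,1) (column 1).
Same diagonal: (1,3)–(3,1) (|1−3| = |3−1| = 2); (3,1)–(6,4) (|3−6| = |1−4| = 3).
Total attacking pairs: 3.

3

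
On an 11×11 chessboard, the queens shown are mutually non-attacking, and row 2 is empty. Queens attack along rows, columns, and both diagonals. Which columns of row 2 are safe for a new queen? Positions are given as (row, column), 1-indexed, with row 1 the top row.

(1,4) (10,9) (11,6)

columns 2, 7, 8, 10, 11

(1,4) attacks row 2 at column 4 and diagonals 3, 5.
(10,9) attacks row 2 at column 9 and diagonals 1.
(11,6) attacks row 2 at column 6.
Attacked columns: {1, 3, 4, 5, 6, 9}. Safe: {2, 7, 8, 10, 11}.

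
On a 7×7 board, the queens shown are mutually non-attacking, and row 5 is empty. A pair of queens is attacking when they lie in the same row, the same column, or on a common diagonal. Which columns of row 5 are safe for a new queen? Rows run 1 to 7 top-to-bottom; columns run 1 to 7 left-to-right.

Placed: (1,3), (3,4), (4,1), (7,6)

columns 5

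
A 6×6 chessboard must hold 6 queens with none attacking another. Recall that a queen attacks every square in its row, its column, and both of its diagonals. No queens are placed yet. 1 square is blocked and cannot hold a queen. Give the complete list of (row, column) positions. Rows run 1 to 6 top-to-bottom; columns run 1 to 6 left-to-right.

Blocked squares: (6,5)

(1,5) (2,3) (3,1) (4,6) (5,4) (6,2)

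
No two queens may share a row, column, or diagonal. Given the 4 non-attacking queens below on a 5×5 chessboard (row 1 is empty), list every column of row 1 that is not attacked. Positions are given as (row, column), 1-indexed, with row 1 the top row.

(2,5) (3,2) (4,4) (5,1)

columns 3

(2,5) attacks row 1 at column 5 and diagonals 4.
(3,2) attacks row 1 at column 2 and diagonals 4.
(4,4) attacks row 1 at column 4 and diagonals 1.
(5,1) attacks row 1 at column 1 and diagonals 5.
Attacked columns: {1, 2, 4, 5}. Safe: {3}.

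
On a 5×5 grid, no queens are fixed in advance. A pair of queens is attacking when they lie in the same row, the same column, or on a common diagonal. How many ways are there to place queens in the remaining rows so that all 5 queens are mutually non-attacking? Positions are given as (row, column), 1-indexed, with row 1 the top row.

10

Branch on row 1: col 1 → 2; col 2 → 2; col 3 → 2; col 4 → 2; col 5 → 2.
Sum: 2 + 2 + 2 + 2 + 2 = 10.
(This is the classic 5-queens count.)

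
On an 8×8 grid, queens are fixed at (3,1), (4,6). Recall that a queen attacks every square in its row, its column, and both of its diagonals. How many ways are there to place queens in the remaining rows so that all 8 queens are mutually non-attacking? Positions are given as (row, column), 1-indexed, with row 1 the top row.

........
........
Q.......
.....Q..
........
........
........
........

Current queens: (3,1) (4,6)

Branch on row 1: col 2 → 0; col 4 → 0; col 5 → 1; col 7 → 1; col 8 → 1.
Sum: 0 + 0 + 1 + 1 + 1 = 3.

3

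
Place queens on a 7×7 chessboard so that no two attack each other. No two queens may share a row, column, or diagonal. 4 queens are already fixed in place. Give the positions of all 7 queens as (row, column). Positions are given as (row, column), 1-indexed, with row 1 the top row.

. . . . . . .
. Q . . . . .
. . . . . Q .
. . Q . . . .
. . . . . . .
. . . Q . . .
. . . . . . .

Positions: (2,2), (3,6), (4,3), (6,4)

(1,5) (2,2) (3,6) (4,3) (5,7) (6,4) (7,1)

Row 1: attacked by (2,2)→{1,2,3}; (3,6)→{4,6}; (4,3)→{3,6}; (6,4)→{4}. Safe: 5, 7. Place at column 5.
Row 5: attacked by (1,5)→{1,5}; (2,2)→{2,5}; (3,6)→{4,6}; (4,3)→{2,3,4}; (6,4)→{3,4,5}. Safe: 7. Place at column 7.
Row 7: attacked by (1,5)→{5}; (2,2)→{2,7}; (3,6)→{2,6}; (4,3)→{3,6}; (5,7)→{5,7}; (6,4)→{3,4,5}. Safe: 1. Place at column 1.
Columns [5, 2, 6, 3, 7, 4, 1], r−c [-4, 0, -3, 1, -2, 2, 6], r+c [6, 4, 9, 7, 12, 10, 8] are all distinct, so no two queens attack.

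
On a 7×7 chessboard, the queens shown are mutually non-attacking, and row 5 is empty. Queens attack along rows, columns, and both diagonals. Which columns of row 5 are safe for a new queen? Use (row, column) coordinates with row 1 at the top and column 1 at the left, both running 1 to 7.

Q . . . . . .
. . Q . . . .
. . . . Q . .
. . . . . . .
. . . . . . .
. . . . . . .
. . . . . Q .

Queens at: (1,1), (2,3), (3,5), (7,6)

(1,1) attacks row 5 at column 1 and diagonals 5.
(2,3) attacks row 5 at column 3 and diagonals 6.
(3,5) attacks row 5 at column 5 and diagonals 3, 7.
(7,6) attacks row 5 at column 6 and diagonals 4.
Attacked columns: {1, 3, 4, 5, 6, 7}. Safe: {2}.

columns 2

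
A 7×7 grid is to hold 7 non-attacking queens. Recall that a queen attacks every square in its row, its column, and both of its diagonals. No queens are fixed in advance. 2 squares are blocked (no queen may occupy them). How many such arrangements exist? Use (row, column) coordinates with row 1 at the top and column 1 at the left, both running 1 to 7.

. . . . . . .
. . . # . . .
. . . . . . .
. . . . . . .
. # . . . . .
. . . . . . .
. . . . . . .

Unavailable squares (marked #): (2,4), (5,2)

Branch on row 1: col 1 → 2; col 2 → 5; col 3 → 5; col 4 → 4; col 5 → 5; col 6 → 5; col 7 → 3.
Sum: 2 + 5 + 5 + 4 + 5 + 5 + 3 = 29.

29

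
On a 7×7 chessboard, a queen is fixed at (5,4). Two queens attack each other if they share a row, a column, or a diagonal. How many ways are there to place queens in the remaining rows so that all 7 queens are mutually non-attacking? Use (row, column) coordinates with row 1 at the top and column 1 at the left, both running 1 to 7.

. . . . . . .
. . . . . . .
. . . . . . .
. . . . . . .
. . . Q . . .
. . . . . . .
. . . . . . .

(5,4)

Branch on row 1: col 1 → 0; col 2 → 1; col 3 → 1; col 5 → 1; col 6 → 1; col 7 → 0.
Sum: 0 + 1 + 1 + 1 + 1 + 0 = 4.

4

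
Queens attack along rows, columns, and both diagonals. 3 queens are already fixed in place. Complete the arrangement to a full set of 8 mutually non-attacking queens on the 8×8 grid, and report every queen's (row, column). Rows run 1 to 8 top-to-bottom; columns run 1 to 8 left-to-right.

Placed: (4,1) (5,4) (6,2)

Row 1: attacked by (4,1)→{1,4}; (5,4)→{4,8}; (6,2)→{2,7}. Safe: 3, 5, 6. Place at column 3.
Row 2: attacked by (1,3)→{2,3,4}; (4,1)→{1,3}; (5,4)→{1,4,7}; (6,2)→{2,6}. Safe: 5, 8. Place at column 5.
Row 3: attacked by (1,3)→{1,3,5}; (2,5)→{4,5,6}; (4,1)→{1,2}; (5,4)→{2,4,6}; (6,2)→{2,5}. Safe: 7, 8. Place at column 7.
Row 7: attacked by (1,3)→{3}; (2,5)→{5}; (3,7)→{3,7}; (4,1)→{1,4}; (5,4)→{2,4,6}; (6,2)→{1,2,3}. Safe: 8. Place at column 8.
Row 8: attacked by (1,3)→{3}; (2,5)→{5}; (3,7)→{2,7}; (4,1)→{1,5}; (5,4)→{1,4,7}; (6,2)→{2,4}; (7,8)→{7,8}. Safe: 6. Place at column 6.
Columns [3, 5, 7, 1, 4, 2, 8, 6], r−c [-2, -3, -4, 3, 1, 4, -1, 2], r+c [4, 7, 10, 5, 9, 8, 15, 14] are all distinct, so no two queens attack.

(1,3) (2,5) (3,7) (4,1) (5,4) (6,2) (7,8) (8,6)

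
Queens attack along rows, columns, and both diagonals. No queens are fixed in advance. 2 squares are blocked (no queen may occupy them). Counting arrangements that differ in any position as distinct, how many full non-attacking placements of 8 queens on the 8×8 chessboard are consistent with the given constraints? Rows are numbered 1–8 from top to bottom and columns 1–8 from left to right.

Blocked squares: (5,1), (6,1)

58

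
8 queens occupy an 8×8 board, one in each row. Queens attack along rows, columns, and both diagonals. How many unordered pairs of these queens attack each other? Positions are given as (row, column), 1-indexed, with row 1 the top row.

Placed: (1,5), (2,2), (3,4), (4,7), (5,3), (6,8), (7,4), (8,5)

Same column: (1,5)–(8,5) (column 5); (3,4)–(7,4) (column 4).
Same diagonal: (4,7)–(7,4) (|4−7| = |7−4| = 3); (7,4)–(8,5) (|7−8| = |4−5| = 1).
Total attacking pairs: 4.

4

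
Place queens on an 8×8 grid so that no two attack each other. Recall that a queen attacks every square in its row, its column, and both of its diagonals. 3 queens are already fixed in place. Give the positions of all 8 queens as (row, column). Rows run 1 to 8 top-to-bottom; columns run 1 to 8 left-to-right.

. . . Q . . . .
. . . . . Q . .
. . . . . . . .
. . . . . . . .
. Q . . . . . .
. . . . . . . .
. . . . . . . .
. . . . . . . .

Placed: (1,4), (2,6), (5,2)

(1,4) (2,6) (3,1) (4,5) (5,2) (6,8) (7,3) (8,7)

Row 3: attacked by (1,4)→{2,4,6}; (2,6)→{5,6,7}; (5,2)→{2,4}. Safe: 1, 3, 8. Place at column 1.
Row 4: attacked by (1,4)→{1,4,7}; (2,6)→{4,6,8}; (3,1)→{1,2}; (5,2)→{1,2,3}. Safe: 5. Place at column 5.
Row 6: attacked by (1,4)→{4}; (2,6)→{2,6}; (3,1)→{1,4}; (4,5)→{3,5,7}; (5,2)→{1,2,3}. Safe: 8. Place at column 8.
Row 7: attacked by (1,4)→{4}; (2,6)→{1,6}; (3,1)→{1,5}; (4,5)→{2,5,8}; (5,2)→{2,4}; (6,8)→{7,8}. Safe: 3. Place at column 3.
Row 8: attacked by (1,4)→{4}; (2,6)→{6}; (3,1)→{1,6}; (4,5)→{1,5}; (5,2)→{2,5}; (6,8)→{6,8}; (7,3)→{2,3,4}. Safe: 7. Place at column 7.
Columns [4, 6, 1, 5, 2, 8, 3, 7], r−c [-3, -4, 2, -1, 3, -2, 4, 1], r+c [5, 8, 4, 9, 7, 14, 10, 15] are all distinct, so no two queens attack.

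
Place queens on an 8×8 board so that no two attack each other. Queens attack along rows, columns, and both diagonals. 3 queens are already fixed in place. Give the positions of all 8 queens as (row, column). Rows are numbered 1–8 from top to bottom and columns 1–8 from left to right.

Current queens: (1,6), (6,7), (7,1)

(1,6) (2,4) (3,2) (4,8) (5,5) (6,7) (7,1) (8,3)

Row 2: attacked by (1,6)→{5,6,7}; (6,7)→{3,7}; (7,1)→{1,6}. Safe: 2, 4, 8. Place at column 4.
Row 3: attacked by (1,6)→{4,6,8}; (2,4)→{3,4,5}; (6,7)→{4,7}; (7,1)→{1,5}. Safe: 2. Place at column 2.
Row 4: attacked by (1,6)→{3,6}; (2,4)→{2,4,6}; (3,2)→{1,2,3}; (6,7)→{5,7}; (7,1)→{1,4}. Safe: 8. Place at column 8.
Row 5: attacked by (1,6)→{2,6}; (2,4)→{1,4,7}; (3,2)→{2,4}; (4,8)→{7,8}; (6,7)→{6,7,8}; (7,1)→{1,3}. Safe: 5. Place at column 5.
Row 8: attacked by (1,6)→{6}; (2,4)→{4}; (3,2)→{2,7}; (4,8)→{4,8}; (5,5)→{2,5,8}; (6,7)→{5,7}; (7,1)→{1,2}. Safe: 3. Place at column 3.
Columns [6, 4, 2, 8, 5, 7, 1, 3], r−c [-5, -2, 1, -4, 0, -1, 6, 5], r+c [7, 6, 5, 12, 10, 13, 8, 11] are all distinct, so no two queens attack.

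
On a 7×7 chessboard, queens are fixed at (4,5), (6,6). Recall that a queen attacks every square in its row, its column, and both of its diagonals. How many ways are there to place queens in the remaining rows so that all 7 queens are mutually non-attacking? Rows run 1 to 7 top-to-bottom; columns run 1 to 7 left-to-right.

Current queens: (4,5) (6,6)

Branch on row 1: col 3 → 0; col 4 → 0; col 7 → 1.
Sum: 0 + 0 + 1 = 1.

1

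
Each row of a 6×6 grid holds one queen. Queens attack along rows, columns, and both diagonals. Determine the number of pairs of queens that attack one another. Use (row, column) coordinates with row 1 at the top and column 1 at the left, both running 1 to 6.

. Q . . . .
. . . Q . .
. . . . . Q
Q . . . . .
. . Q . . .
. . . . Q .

All columns are distinct and no two queens satisfy |Δrow| = |Δcol|, so no pair attacks.

0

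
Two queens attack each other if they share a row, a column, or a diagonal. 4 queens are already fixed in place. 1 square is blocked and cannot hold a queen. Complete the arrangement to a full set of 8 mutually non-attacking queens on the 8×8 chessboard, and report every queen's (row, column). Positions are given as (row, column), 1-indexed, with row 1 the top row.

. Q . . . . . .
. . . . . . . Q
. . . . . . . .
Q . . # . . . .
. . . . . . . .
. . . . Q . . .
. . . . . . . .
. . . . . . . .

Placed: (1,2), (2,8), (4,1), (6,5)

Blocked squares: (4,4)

(1,2) (2,8) (3,6) (4,1) (5,3) (6,5) (7,7) (8,4)

Row 3: attacked by (1,2)→{2,4}; (2,8)→{7,8}; (4,1)→{1,2}; (6,5)→{2,5,8}. Safe: 3, 6. Place at column 6.
Row 5: attacked by (1,2)→{2,6}; (2,8)→{5,8}; (3,6)→{4,6,8}; (4,1)→{1,2}; (6,5)→{4,5,6}. Safe: 3, 7. Place at column 3.
Row 7: attacked by (1,2)→{2,8}; (2,8)→{3,8}; (3,6)→{2,6}; (4,1)→{1,4}; (5,3)→{1,3,5}; (6,5)→{4,5,6}. Safe: 7. Place at column 7.
Row 8: attacked by (1,2)→{2}; (2,8)→{2,8}; (3,6)→{1,6}; (4,1)→{1,5}; (5,3)→{3,6}; (6,5)→{3,5,7}; (7,7)→{6,7,8}. Safe: 4. Place at column 4.
Columns [2, 8, 6, 1, 3, 5, 7, 4], r−c [-1, -6, -3, 3, 2, 1, 0, 4], r+c [3, 10, 9, 5, 8, 11, 14, 12] are all distinct, so no two queens attack.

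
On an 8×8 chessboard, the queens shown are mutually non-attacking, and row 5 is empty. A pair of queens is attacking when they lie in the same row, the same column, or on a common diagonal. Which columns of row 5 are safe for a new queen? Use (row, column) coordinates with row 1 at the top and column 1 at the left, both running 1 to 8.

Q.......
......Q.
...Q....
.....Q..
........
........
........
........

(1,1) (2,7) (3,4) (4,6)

(1,1) attacks row 5 at column 1 and diagonals 5.
(2,7) attacks row 5 at column 7 and diagonals 4.
(3,4) attacks row 5 at column 4 and diagonals 2, 6.
(4,6) attacks row 5 at column 6 and diagonals 5, 7.
Attacked columns: {1, 2, 4, 5, 6, 7}. Safe: {3, 8}.

columns 3, 8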